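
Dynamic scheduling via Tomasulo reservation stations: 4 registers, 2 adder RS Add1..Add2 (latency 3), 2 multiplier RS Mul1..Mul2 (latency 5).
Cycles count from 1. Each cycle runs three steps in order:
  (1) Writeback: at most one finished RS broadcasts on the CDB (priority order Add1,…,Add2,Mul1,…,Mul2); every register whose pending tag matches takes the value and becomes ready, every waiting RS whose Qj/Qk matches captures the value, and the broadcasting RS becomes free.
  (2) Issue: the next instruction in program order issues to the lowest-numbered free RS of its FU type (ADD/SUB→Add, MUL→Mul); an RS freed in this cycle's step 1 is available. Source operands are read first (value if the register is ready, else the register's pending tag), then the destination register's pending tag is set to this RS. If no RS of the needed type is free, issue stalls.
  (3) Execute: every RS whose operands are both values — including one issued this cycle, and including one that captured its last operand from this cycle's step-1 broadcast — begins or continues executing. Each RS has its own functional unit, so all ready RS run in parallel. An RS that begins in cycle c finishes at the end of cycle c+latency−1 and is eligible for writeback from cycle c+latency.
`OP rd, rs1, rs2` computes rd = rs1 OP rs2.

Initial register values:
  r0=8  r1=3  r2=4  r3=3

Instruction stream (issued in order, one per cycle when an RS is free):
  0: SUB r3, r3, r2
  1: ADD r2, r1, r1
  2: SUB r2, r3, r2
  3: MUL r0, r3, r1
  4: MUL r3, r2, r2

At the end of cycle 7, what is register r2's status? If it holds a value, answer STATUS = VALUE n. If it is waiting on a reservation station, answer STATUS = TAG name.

cycle 1: issue SUB r3<-Add1 // r0:8,r1:3,r2:4,r3:Add1
cycle 2: issue ADD r2<-Add2 // r0:8,r1:3,r2:Add2,r3:Add1
cycle 3: stall // r0:8,r1:3,r2:Add2,r3:Add1
cycle 4: CDB Add1=-1; issue SUB r2<-Add1 // r0:8,r1:3,r2:Add1,r3:-1
cycle 5: CDB Add2=6; issue MUL r0<-Mul1 // r0:Mul1,r1:3,r2:Add1,r3:-1
cycle 6: issue MUL r3<-Mul2 // r0:Mul1,r1:3,r2:Add1,r3:Mul2
cycle 7: - // r0:Mul1,r1:3,r2:Add1,r3:Mul2

STATUS = TAG Add1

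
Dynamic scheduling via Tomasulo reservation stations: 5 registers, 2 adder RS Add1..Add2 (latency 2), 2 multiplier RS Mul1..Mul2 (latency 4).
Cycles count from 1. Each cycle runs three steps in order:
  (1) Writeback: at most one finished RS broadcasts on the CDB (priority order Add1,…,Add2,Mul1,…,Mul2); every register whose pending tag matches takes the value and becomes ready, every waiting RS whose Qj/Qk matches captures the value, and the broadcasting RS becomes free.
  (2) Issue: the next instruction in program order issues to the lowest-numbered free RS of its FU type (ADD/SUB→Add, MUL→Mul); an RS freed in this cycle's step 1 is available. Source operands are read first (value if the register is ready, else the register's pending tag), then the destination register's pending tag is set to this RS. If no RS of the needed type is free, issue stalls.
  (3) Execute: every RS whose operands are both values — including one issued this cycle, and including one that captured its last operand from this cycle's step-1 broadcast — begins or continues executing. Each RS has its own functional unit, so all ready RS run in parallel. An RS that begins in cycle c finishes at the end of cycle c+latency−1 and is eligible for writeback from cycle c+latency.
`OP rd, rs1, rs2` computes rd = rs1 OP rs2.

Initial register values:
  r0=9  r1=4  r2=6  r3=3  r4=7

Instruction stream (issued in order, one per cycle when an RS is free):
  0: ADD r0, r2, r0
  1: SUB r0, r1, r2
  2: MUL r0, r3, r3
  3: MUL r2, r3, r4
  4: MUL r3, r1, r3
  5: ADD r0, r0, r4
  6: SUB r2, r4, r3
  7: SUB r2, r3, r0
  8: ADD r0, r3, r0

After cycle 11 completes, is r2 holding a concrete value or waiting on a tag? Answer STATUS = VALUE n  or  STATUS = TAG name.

STATUS = TAG Add1

c1: issue ADD r0<-Add1 | r0:Add1,r1:4,r2:6,r3:3,r4:7
c2: issue SUB r0<-Add2 | r0:Add2,r1:4,r2:6,r3:3,r4:7
c3: CDB Add1=15; issue MUL r0<-Mul1 | r0:Mul1,r1:4,r2:6,r3:3,r4:7
c4: CDB Add2=-2; issue MUL r2<-Mul2 | r0:Mul1,r1:4,r2:Mul2,r3:3,r4:7
c5: stall | r0:Mul1,r1:4,r2:Mul2,r3:3,r4:7
c6: stall | r0:Mul1,r1:4,r2:Mul2,r3:3,r4:7
c7: CDB Mul1=9; issue MUL r3<-Mul1 | r0:9,r1:4,r2:Mul2,r3:Mul1,r4:7
c8: CDB Mul2=21; issue ADD r0<-Add1 | r0:Add1,r1:4,r2:21,r3:Mul1,r4:7
c9: issue SUB r2<-Add2 | r0:Add1,r1:4,r2:Add2,r3:Mul1,r4:7
c10: CDB Add1=16; issue SUB r2<-Add1 | r0:16,r1:4,r2:Add1,r3:Mul1,r4:7
c11: CDB Mul1=12; stall | r0:16,r1:4,r2:Add1,r3:12,r4:7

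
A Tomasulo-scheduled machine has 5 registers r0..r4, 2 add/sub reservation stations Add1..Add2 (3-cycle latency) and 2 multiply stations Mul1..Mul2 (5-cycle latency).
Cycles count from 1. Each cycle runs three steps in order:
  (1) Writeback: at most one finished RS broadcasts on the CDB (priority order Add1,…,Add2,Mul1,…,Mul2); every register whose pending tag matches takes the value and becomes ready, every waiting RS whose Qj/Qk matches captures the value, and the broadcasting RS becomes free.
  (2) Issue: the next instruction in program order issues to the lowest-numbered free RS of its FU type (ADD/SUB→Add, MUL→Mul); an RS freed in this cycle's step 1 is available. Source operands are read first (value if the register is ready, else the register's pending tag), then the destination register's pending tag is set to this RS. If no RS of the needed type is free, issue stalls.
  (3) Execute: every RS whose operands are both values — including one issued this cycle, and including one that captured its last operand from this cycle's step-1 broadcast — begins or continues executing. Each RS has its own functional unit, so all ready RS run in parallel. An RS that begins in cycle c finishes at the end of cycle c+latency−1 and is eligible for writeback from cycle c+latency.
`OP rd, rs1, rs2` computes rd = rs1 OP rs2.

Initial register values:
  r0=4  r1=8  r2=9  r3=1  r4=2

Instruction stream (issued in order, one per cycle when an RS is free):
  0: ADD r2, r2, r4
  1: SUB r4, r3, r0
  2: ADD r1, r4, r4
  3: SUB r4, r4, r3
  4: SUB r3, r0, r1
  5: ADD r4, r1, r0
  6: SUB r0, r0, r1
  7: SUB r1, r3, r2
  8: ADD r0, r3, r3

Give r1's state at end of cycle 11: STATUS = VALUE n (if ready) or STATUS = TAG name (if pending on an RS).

STATUS = VALUE -6

cycle 1: issue ADD r2<-Add1 // r0:4,r1:8,r2:Add1,r3:1,r4:2
cycle 2: issue SUB r4<-Add2 // r0:4,r1:8,r2:Add1,r3:1,r4:Add2
cycle 3: stall // r0:4,r1:8,r2:Add1,r3:1,r4:Add2
cycle 4: CDB Add1=11; issue ADD r1<-Add1 // r0:4,r1:Add1,r2:11,r3:1,r4:Add2
cycle 5: CDB Add2=-3; issue SUB r4<-Add2 // r0:4,r1:Add1,r2:11,r3:1,r4:Add2
cycle 6: stall // r0:4,r1:Add1,r2:11,r3:1,r4:Add2
cycle 7: stall // r0:4,r1:Add1,r2:11,r3:1,r4:Add2
cycle 8: CDB Add1=-6; issue SUB r3<-Add1 // r0:4,r1:-6,r2:11,r3:Add1,r4:Add2
cycle 9: CDB Add2=-4; issue ADD r4<-Add2 // r0:4,r1:-6,r2:11,r3:Add1,r4:Add2
cycle 10: stall // r0:4,r1:-6,r2:11,r3:Add1,r4:Add2
cycle 11: CDB Add1=10; issue SUB r0<-Add1 // r0:Add1,r1:-6,r2:11,r3:10,r4:Add2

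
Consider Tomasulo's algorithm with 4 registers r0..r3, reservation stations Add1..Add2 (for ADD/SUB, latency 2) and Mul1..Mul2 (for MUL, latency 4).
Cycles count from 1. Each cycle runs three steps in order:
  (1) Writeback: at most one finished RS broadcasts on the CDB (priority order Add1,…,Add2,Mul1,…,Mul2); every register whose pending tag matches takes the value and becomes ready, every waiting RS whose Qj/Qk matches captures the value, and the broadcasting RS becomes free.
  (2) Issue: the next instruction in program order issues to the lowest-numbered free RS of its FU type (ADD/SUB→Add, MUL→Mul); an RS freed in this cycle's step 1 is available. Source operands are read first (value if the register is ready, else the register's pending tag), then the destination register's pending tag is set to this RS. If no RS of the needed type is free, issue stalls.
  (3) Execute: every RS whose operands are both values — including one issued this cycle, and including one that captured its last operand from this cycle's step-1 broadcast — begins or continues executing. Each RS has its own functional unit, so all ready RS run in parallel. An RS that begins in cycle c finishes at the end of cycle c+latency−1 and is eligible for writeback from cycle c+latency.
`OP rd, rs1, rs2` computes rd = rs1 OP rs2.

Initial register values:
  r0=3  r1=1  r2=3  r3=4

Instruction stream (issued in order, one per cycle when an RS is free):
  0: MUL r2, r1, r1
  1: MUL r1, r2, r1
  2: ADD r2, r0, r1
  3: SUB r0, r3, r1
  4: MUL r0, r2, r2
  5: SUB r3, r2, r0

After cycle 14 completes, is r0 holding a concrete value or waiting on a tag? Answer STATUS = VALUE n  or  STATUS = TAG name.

  c1: issue MUL r2<-Mul1  regs: r0:3,r1:1,r2:Mul1,r3:4
  c2: issue MUL r1<-Mul2  regs: r0:3,r1:Mul2,r2:Mul1,r3:4
  c3: issue ADD r2<-Add1  regs: r0:3,r1:Mul2,r2:Add1,r3:4
  c4: issue SUB r0<-Add2  regs: r0:Add2,r1:Mul2,r2:Add1,r3:4
  c5: CDB Mul1=1; issue MUL r0<-Mul1  regs: r0:Mul1,r1:Mul2,r2:Add1,r3:4
  c6: stall  regs: r0:Mul1,r1:Mul2,r2:Add1,r3:4
  c7: stall  regs: r0:Mul1,r1:Mul2,r2:Add1,r3:4
  c8: stall  regs: r0:Mul1,r1:Mul2,r2:Add1,r3:4
  c9: CDB Mul2=1; stall  regs: r0:Mul1,r1:1,r2:Add1,r3:4
  c10: stall  regs: r0:Mul1,r1:1,r2:Add1,r3:4
  c11: CDB Add1=4; issue SUB r3<-Add1  regs: r0:Mul1,r1:1,r2:4,r3:Add1
  c12: CDB Add2=3  regs: r0:Mul1,r1:1,r2:4,r3:Add1
  c13: -  regs: r0:Mul1,r1:1,r2:4,r3:Add1
  c14: -  regs: r0:Mul1,r1:1,r2:4,r3:Add1

STATUS = TAG Mul1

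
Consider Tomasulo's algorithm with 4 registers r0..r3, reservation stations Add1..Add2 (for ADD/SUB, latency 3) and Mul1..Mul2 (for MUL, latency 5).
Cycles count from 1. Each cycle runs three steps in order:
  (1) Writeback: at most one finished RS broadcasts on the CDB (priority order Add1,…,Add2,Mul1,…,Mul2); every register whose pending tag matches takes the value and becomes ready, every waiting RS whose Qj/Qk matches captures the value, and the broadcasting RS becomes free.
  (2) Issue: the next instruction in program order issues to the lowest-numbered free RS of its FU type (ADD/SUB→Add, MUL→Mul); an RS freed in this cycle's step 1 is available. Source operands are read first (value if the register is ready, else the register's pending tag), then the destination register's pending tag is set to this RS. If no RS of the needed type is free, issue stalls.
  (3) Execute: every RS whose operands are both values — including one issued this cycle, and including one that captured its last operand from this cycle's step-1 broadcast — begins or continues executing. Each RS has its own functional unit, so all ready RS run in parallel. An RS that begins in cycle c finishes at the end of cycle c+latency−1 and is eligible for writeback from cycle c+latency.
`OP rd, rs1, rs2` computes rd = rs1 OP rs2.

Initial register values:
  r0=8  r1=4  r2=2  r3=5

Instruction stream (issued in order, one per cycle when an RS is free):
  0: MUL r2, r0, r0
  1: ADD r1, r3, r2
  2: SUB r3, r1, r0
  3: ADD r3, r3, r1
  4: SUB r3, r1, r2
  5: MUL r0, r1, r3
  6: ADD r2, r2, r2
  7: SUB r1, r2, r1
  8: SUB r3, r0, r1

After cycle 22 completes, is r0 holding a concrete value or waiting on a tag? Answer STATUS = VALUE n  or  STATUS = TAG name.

  c1: issue MUL r2<-Mul1  regs: r0:8,r1:4,r2:Mul1,r3:5
  c2: issue ADD r1<-Add1  regs: r0:8,r1:Add1,r2:Mul1,r3:5
  c3: issue SUB r3<-Add2  regs: r0:8,r1:Add1,r2:Mul1,r3:Add2
  c4: stall  regs: r0:8,r1:Add1,r2:Mul1,r3:Add2
  c5: stall  regs: r0:8,r1:Add1,r2:Mul1,r3:Add2
  c6: CDB Mul1=64; stall  regs: r0:8,r1:Add1,r2:64,r3:Add2
  c7: stall  regs: r0:8,r1:Add1,r2:64,r3:Add2
  c8: stall  regs: r0:8,r1:Add1,r2:64,r3:Add2
  c9: CDB Add1=69; issue ADD r3<-Add1  regs: r0:8,r1:69,r2:64,r3:Add1
  c10: stall  regs: r0:8,r1:69,r2:64,r3:Add1
  c11: stall  regs: r0:8,r1:69,r2:64,r3:Add1
  c12: CDB Add2=61; issue SUB r3<-Add2  regs: r0:8,r1:69,r2:64,r3:Add2
  c13: issue MUL r0<-Mul1  regs: r0:Mul1,r1:69,r2:64,r3:Add2
  c14: stall  regs: r0:Mul1,r1:69,r2:64,r3:Add2
  c15: CDB Add1=130; issue ADD r2<-Add1  regs: r0:Mul1,r1:69,r2:Add1,r3:Add2
  c16: CDB Add2=5; issue SUB r1<-Add2  regs: r0:Mul1,r1:Add2,r2:Add1,r3:5
  c17: stall  regs: r0:Mul1,r1:Add2,r2:Add1,r3:5
  c18: CDB Add1=128; issue SUB r3<-Add1  regs: r0:Mul1,r1:Add2,r2:128,r3:Add1
  c19: -  regs: r0:Mul1,r1:Add2,r2:128,r3:Add1
  c20: -  regs: r0:Mul1,r1:Add2,r2:128,r3:Add1
  c21: CDB Add2=59  regs: r0:Mul1,r1:59,r2:128,r3:Add1
  c22: CDB Mul1=345  regs: r0:345,r1:59,r2:128,r3:Add1

STATUS = VALUE 345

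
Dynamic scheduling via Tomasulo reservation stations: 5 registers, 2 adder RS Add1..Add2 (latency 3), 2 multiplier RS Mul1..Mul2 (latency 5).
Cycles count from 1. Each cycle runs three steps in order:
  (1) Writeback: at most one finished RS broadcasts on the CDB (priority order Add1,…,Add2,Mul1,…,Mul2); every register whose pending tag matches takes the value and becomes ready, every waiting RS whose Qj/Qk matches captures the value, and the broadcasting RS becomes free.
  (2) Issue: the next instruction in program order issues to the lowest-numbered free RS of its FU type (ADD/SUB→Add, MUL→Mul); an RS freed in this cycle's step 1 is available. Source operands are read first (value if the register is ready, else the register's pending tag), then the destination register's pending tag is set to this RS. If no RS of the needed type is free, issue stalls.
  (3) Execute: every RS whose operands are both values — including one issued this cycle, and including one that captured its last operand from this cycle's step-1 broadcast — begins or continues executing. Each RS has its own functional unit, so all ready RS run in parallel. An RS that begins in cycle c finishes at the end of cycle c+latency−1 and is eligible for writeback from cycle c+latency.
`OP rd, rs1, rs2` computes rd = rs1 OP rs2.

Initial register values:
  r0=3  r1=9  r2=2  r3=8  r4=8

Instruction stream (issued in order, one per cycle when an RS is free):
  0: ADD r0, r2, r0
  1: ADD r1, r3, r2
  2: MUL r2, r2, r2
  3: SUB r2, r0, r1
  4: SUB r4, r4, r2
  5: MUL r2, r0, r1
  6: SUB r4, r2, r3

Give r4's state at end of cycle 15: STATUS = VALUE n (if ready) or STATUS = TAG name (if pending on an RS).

STATUS = VALUE 42

  c1: issue ADD r0<-Add1  regs: r0:Add1,r1:9,r2:2,r3:8,r4:8
  c2: issue ADD r1<-Add2  regs: r0:Add1,r1:Add2,r2:2,r3:8,r4:8
  c3: issue MUL r2<-Mul1  regs: r0:Add1,r1:Add2,r2:Mul1,r3:8,r4:8
  c4: CDB Add1=5; issue SUB r2<-Add1  regs: r0:5,r1:Add2,r2:Add1,r3:8,r4:8
  c5: CDB Add2=10; issue SUB r4<-Add2  regs: r0:5,r1:10,r2:Add1,r3:8,r4:Add2
  c6: issue MUL r2<-Mul2  regs: r0:5,r1:10,r2:Mul2,r3:8,r4:Add2
  c7: stall  regs: r0:5,r1:10,r2:Mul2,r3:8,r4:Add2
  c8: CDB Add1=-5; issue SUB r4<-Add1  regs: r0:5,r1:10,r2:Mul2,r3:8,r4:Add1
  c9: CDB Mul1=4  regs: r0:5,r1:10,r2:Mul2,r3:8,r4:Add1
  c10: -  regs: r0:5,r1:10,r2:Mul2,r3:8,r4:Add1
  c11: CDB Add2=13  regs: r0:5,r1:10,r2:Mul2,r3:8,r4:Add1
  c12: CDB Mul2=50  regs: r0:5,r1:10,r2:50,r3:8,r4:Add1
  c13: -  regs: r0:5,r1:10,r2:50,r3:8,r4:Add1
  c14: -  regs: r0:5,r1:10,r2:50,r3:8,r4:Add1
  c15: CDB Add1=42  regs: r0:5,r1:10,r2:50,r3:8,r4:42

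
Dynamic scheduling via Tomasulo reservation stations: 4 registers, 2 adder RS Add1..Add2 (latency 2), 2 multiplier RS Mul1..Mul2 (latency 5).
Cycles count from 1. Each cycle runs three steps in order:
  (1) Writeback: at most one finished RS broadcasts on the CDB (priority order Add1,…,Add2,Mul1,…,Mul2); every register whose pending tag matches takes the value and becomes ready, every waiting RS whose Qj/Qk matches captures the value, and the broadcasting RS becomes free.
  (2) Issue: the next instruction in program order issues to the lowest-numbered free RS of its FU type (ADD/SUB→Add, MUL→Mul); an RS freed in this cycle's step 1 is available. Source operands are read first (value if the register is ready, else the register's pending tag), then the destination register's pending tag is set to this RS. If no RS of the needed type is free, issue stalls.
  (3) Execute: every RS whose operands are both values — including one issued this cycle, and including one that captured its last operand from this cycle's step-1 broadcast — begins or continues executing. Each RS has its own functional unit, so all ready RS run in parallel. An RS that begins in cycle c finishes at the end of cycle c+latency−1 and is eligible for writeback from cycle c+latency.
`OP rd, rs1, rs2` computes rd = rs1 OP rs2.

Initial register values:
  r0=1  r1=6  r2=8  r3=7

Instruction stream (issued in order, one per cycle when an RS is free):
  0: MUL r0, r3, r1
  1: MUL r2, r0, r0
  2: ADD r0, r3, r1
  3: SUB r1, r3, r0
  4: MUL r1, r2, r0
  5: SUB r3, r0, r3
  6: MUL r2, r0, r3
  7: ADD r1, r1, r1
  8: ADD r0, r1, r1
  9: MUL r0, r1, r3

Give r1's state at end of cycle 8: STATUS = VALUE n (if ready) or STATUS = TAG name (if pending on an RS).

  c1: issue MUL r0<-Mul1  regs: r0:Mul1,r1:6,r2:8,r3:7
  c2: issue MUL r2<-Mul2  regs: r0:Mul1,r1:6,r2:Mul2,r3:7
  c3: issue ADD r0<-Add1  regs: r0:Add1,r1:6,r2:Mul2,r3:7
  c4: issue SUB r1<-Add2  regs: r0:Add1,r1:Add2,r2:Mul2,r3:7
  c5: CDB Add1=13; stall  regs: r0:13,r1:Add2,r2:Mul2,r3:7
  c6: CDB Mul1=42; issue MUL r1<-Mul1  regs: r0:13,r1:Mul1,r2:Mul2,r3:7
  c7: CDB Add2=-6; issue SUB r3<-Add1  regs: r0:13,r1:Mul1,r2:Mul2,r3:Add1
  c8: stall  regs: r0:13,r1:Mul1,r2:Mul2,r3:Add1

STATUS = TAG Mul1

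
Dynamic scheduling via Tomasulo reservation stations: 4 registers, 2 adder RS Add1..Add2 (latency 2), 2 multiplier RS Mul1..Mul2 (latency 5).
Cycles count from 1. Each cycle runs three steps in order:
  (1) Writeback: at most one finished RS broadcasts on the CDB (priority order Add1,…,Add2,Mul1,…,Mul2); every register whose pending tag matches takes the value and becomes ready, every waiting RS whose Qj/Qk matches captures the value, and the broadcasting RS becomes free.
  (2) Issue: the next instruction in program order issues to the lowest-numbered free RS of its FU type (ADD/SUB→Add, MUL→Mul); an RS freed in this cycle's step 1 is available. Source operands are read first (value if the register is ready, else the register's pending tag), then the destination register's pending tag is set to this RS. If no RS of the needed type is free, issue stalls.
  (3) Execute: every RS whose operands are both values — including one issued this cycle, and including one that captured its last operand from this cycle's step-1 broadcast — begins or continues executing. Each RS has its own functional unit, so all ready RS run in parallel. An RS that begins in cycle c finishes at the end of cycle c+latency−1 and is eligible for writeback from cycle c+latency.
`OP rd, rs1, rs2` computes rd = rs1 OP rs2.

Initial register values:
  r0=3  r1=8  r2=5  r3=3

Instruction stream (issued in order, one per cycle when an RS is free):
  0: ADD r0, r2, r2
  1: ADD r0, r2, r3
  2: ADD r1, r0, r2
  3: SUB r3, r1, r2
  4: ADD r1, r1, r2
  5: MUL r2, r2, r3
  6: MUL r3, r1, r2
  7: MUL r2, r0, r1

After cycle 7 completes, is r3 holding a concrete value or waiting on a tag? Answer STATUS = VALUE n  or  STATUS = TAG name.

  c1: issue ADD r0<-Add1  regs: r0:Add1,r1:8,r2:5,r3:3
  c2: issue ADD r0<-Add2  regs: r0:Add2,r1:8,r2:5,r3:3
  c3: CDB Add1=10; issue ADD r1<-Add1  regs: r0:Add2,r1:Add1,r2:5,r3:3
  c4: CDB Add2=8; issue SUB r3<-Add2  regs: r0:8,r1:Add1,r2:5,r3:Add2
  c5: stall  regs: r0:8,r1:Add1,r2:5,r3:Add2
  c6: CDB Add1=13; issue ADD r1<-Add1  regs: r0:8,r1:Add1,r2:5,r3:Add2
  c7: issue MUL r2<-Mul1  regs: r0:8,r1:Add1,r2:Mul1,r3:Add2

STATUS = TAG Add2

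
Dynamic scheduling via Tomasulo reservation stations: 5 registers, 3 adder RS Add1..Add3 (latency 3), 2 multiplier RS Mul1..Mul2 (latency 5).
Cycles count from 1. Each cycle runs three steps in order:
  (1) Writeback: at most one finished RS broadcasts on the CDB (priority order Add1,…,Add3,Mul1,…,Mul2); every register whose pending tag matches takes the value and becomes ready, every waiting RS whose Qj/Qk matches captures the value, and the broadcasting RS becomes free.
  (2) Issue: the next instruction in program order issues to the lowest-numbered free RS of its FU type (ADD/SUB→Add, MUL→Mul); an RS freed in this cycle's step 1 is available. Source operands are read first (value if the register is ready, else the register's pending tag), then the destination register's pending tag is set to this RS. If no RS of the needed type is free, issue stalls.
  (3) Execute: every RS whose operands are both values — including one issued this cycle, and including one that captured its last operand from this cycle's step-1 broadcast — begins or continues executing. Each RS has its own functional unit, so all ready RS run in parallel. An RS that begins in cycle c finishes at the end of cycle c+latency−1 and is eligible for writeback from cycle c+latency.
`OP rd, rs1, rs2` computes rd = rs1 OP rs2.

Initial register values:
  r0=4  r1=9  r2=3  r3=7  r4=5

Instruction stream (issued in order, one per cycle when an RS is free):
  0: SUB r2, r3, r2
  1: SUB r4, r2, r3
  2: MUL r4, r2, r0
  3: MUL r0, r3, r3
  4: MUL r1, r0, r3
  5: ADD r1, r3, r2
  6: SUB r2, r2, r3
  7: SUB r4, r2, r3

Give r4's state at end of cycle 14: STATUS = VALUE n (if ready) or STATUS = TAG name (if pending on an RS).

cycle 1: issue SUB r2<-Add1 // r0:4,r1:9,r2:Add1,r3:7,r4:5
cycle 2: issue SUB r4<-Add2 // r0:4,r1:9,r2:Add1,r3:7,r4:Add2
cycle 3: issue MUL r4<-Mul1 // r0:4,r1:9,r2:Add1,r3:7,r4:Mul1
cycle 4: CDB Add1=4; issue MUL r0<-Mul2 // r0:Mul2,r1:9,r2:4,r3:7,r4:Mul1
cycle 5: stall // r0:Mul2,r1:9,r2:4,r3:7,r4:Mul1
cycle 6: stall // r0:Mul2,r1:9,r2:4,r3:7,r4:Mul1
cycle 7: CDB Add2=-3; stall // r0:Mul2,r1:9,r2:4,r3:7,r4:Mul1
cycle 8: stall // r0:Mul2,r1:9,r2:4,r3:7,r4:Mul1
cycle 9: CDB Mul1=16; issue MUL r1<-Mul1 // r0:Mul2,r1:Mul1,r2:4,r3:7,r4:16
cycle 10: CDB Mul2=49; issue ADD r1<-Add1 // r0:49,r1:Add1,r2:4,r3:7,r4:16
cycle 11: issue SUB r2<-Add2 // r0:49,r1:Add1,r2:Add2,r3:7,r4:16
cycle 12: issue SUB r4<-Add3 // r0:49,r1:Add1,r2:Add2,r3:7,r4:Add3
cycle 13: CDB Add1=11 // r0:49,r1:11,r2:Add2,r3:7,r4:Add3
cycle 14: CDB Add2=-3 // r0:49,r1:11,r2:-3,r3:7,r4:Add3

STATUS = TAG Add3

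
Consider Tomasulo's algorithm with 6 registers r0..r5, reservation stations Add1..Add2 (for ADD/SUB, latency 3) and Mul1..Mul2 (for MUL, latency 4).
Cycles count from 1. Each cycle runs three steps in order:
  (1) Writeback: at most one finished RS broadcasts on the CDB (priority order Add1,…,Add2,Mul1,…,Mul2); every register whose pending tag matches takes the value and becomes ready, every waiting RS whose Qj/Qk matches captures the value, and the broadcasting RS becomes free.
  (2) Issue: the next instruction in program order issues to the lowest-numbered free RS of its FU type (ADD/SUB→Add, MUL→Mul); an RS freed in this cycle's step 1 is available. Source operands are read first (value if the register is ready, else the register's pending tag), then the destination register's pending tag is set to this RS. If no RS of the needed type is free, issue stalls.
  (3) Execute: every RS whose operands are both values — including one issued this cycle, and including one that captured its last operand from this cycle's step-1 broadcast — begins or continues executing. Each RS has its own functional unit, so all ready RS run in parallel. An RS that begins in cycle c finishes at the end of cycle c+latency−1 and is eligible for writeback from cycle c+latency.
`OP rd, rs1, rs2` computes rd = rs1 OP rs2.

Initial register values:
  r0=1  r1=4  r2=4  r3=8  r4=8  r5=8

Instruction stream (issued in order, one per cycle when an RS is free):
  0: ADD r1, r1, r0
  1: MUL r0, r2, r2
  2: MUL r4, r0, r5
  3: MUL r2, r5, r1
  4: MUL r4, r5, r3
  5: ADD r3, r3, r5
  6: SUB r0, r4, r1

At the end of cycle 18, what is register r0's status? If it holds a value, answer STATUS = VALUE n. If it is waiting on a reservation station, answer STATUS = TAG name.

c1: issue ADD r1<-Add1 | r0:1,r1:Add1,r2:4,r3:8,r4:8,r5:8
c2: issue MUL r0<-Mul1 | r0:Mul1,r1:Add1,r2:4,r3:8,r4:8,r5:8
c3: issue MUL r4<-Mul2 | r0:Mul1,r1:Add1,r2:4,r3:8,r4:Mul2,r5:8
c4: CDB Add1=5; stall | r0:Mul1,r1:5,r2:4,r3:8,r4:Mul2,r5:8
c5: stall | r0:Mul1,r1:5,r2:4,r3:8,r4:Mul2,r5:8
c6: CDB Mul1=16; issue MUL r2<-Mul1 | r0:16,r1:5,r2:Mul1,r3:8,r4:Mul2,r5:8
c7: stall | r0:16,r1:5,r2:Mul1,r3:8,r4:Mul2,r5:8
c8: stall | r0:16,r1:5,r2:Mul1,r3:8,r4:Mul2,r5:8
c9: stall | r0:16,r1:5,r2:Mul1,r3:8,r4:Mul2,r5:8
c10: CDB Mul1=40; issue MUL r4<-Mul1 | r0:16,r1:5,r2:40,r3:8,r4:Mul1,r5:8
c11: CDB Mul2=128; issue ADD r3<-Add1 | r0:16,r1:5,r2:40,r3:Add1,r4:Mul1,r5:8
c12: issue SUB r0<-Add2 | r0:Add2,r1:5,r2:40,r3:Add1,r4:Mul1,r5:8
c13: - | r0:Add2,r1:5,r2:40,r3:Add1,r4:Mul1,r5:8
c14: CDB Add1=16 | r0:Add2,r1:5,r2:40,r3:16,r4:Mul1,r5:8
c15: CDB Mul1=64 | r0:Add2,r1:5,r2:40,r3:16,r4:64,r5:8
c16: - | r0:Add2,r1:5,r2:40,r3:16,r4:64,r5:8
c17: - | r0:Add2,r1:5,r2:40,r3:16,r4:64,r5:8
c18: CDB Add2=59 | r0:59,r1:5,r2:40,r3:16,r4:64,r5:8

STATUS = VALUE 59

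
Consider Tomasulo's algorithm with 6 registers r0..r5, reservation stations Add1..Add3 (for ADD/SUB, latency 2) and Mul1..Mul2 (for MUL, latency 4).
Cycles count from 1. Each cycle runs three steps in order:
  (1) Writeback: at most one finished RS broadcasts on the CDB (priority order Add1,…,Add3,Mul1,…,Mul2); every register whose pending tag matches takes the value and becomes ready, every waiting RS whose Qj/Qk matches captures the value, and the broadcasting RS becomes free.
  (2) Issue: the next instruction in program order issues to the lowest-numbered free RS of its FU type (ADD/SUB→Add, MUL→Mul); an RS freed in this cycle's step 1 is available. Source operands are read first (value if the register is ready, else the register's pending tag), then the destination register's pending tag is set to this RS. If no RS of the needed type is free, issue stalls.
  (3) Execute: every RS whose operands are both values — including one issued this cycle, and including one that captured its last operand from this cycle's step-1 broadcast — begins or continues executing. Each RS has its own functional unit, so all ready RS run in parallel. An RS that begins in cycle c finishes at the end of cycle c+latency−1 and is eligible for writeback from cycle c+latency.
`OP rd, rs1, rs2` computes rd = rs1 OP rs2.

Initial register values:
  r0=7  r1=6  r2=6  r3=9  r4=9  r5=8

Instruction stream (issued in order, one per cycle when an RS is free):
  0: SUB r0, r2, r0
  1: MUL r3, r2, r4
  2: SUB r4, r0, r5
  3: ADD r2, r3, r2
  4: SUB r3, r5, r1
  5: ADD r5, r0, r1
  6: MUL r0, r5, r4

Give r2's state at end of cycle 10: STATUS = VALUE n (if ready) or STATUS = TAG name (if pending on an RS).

STATUS = VALUE 60

  c1: issue SUB r0<-Add1  regs: r0:Add1,r1:6,r2:6,r3:9,r4:9,r5:8
  c2: issue MUL r3<-Mul1  regs: r0:Add1,r1:6,r2:6,r3:Mul1,r4:9,r5:8
  c3: CDB Add1=-1; issue SUB r4<-Add1  regs: r0:-1,r1:6,r2:6,r3:Mul1,r4:Add1,r5:8
  c4: issue ADD r2<-Add2  regs: r0:-1,r1:6,r2:Add2,r3:Mul1,r4:Add1,r5:8
  c5: CDB Add1=-9; issue SUB r3<-Add1  regs: r0:-1,r1:6,r2:Add2,r3:Add1,r4:-9,r5:8
  c6: CDB Mul1=54; issue ADD r5<-Add3  regs: r0:-1,r1:6,r2:Add2,r3:Add1,r4:-9,r5:Add3
  c7: CDB Add1=2; issue MUL r0<-Mul1  regs: r0:Mul1,r1:6,r2:Add2,r3:2,r4:-9,r5:Add3
  c8: CDB Add2=60  regs: r0:Mul1,r1:6,r2:60,r3:2,r4:-9,r5:Add3
  c9: CDB Add3=5  regs: r0:Mul1,r1:6,r2:60,r3:2,r4:-9,r5:5
  c10: -  regs: r0:Mul1,r1:6,r2:60,r3:2,r4:-9,r5:5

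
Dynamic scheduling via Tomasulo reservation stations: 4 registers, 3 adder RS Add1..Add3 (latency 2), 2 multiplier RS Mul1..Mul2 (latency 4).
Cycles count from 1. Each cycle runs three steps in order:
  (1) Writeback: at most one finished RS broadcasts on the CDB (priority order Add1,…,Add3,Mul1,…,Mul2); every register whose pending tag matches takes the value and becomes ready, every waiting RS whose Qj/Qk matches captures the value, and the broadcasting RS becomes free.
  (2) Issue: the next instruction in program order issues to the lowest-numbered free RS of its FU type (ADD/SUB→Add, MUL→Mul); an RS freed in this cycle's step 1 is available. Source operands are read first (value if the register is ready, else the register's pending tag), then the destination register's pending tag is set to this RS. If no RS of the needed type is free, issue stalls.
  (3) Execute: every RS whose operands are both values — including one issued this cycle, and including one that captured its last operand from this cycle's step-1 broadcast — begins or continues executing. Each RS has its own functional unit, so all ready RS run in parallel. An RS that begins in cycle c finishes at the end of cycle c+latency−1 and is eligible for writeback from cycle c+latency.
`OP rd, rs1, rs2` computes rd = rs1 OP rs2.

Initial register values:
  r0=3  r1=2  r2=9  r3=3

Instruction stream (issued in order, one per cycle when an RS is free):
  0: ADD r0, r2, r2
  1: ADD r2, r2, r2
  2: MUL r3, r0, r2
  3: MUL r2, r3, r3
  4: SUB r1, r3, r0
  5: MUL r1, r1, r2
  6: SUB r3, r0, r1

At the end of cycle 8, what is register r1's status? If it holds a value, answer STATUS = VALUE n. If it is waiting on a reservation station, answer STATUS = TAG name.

STATUS = TAG Mul1

  c1: issue ADD r0<-Add1  regs: r0:Add1,r1:2,r2:9,r3:3
  c2: issue ADD r2<-Add2  regs: r0:Add1,r1:2,r2:Add2,r3:3
  c3: CDB Add1=18; issue MUL r3<-Mul1  regs: r0:18,r1:2,r2:Add2,r3:Mul1
  c4: CDB Add2=18; issue MUL r2<-Mul2  regs: r0:18,r1:2,r2:Mul2,r3:Mul1
  c5: issue SUB r1<-Add1  regs: r0:18,r1:Add1,r2:Mul2,r3:Mul1
  c6: stall  regs: r0:18,r1:Add1,r2:Mul2,r3:Mul1
  c7: stall  regs: r0:18,r1:Add1,r2:Mul2,r3:Mul1
  c8: CDB Mul1=324; issue MUL r1<-Mul1  regs: r0:18,r1:Mul1,r2:Mul2,r3:324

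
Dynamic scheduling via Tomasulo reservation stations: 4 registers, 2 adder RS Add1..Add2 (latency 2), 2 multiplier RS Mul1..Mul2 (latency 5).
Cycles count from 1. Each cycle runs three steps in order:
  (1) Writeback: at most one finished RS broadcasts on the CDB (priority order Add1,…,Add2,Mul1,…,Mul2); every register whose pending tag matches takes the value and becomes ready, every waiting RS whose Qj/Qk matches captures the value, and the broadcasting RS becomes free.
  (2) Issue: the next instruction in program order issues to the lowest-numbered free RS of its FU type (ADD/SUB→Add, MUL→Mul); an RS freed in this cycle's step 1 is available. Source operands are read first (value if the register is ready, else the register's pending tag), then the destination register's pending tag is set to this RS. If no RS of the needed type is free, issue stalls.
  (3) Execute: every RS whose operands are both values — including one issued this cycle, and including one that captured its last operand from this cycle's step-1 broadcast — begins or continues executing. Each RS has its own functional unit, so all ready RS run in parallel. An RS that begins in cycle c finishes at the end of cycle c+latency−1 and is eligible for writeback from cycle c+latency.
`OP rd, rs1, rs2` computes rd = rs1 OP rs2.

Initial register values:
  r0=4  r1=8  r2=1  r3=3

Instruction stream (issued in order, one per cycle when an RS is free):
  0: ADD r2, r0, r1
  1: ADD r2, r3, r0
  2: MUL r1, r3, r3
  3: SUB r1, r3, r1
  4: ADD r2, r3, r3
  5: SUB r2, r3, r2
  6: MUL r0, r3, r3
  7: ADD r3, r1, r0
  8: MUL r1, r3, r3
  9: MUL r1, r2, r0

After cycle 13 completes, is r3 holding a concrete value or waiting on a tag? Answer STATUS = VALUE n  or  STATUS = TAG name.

STATUS = TAG Add2

cycle 1: issue ADD r2<-Add1 // r0:4,r1:8,r2:Add1,r3:3
cycle 2: issue ADD r2<-Add2 // r0:4,r1:8,r2:Add2,r3:3
cycle 3: CDB Add1=12; issue MUL r1<-Mul1 // r0:4,r1:Mul1,r2:Add2,r3:3
cycle 4: CDB Add2=7; issue SUB r1<-Add1 // r0:4,r1:Add1,r2:7,r3:3
cycle 5: issue ADD r2<-Add2 // r0:4,r1:Add1,r2:Add2,r3:3
cycle 6: stall // r0:4,r1:Add1,r2:Add2,r3:3
cycle 7: CDB Add2=6; issue SUB r2<-Add2 // r0:4,r1:Add1,r2:Add2,r3:3
cycle 8: CDB Mul1=9; issue MUL r0<-Mul1 // r0:Mul1,r1:Add1,r2:Add2,r3:3
cycle 9: CDB Add2=-3; issue ADD r3<-Add2 // r0:Mul1,r1:Add1,r2:-3,r3:Add2
cycle 10: CDB Add1=-6; issue MUL r1<-Mul2 // r0:Mul1,r1:Mul2,r2:-3,r3:Add2
cycle 11: stall // r0:Mul1,r1:Mul2,r2:-3,r3:Add2
cycle 12: stall // r0:Mul1,r1:Mul2,r2:-3,r3:Add2
cycle 13: CDB Mul1=9; issue MUL r1<-Mul1 // r0:9,r1:Mul1,r2:-3,r3:Add2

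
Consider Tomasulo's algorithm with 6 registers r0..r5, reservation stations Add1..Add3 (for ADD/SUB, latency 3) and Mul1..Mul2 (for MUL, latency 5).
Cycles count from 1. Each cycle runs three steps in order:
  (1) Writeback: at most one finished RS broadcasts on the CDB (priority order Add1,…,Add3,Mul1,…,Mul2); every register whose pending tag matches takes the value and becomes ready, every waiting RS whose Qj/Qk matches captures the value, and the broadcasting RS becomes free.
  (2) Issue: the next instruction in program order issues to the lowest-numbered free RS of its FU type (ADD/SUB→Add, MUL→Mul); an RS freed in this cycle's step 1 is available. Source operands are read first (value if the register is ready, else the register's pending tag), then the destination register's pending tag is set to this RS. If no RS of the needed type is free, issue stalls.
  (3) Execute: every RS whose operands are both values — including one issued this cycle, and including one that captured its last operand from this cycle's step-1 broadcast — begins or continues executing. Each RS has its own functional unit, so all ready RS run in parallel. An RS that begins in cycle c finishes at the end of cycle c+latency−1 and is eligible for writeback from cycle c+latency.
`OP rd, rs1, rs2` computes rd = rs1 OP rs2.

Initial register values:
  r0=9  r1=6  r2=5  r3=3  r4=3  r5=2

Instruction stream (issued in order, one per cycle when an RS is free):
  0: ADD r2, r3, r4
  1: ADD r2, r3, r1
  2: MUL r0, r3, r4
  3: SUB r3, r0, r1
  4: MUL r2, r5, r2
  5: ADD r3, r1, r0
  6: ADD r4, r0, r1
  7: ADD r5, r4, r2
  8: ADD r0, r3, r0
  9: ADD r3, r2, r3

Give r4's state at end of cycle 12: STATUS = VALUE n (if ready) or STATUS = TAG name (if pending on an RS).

c1: issue ADD r2<-Add1 | r0:9,r1:6,r2:Add1,r3:3,r4:3,r5:2
c2: issue ADD r2<-Add2 | r0:9,r1:6,r2:Add2,r3:3,r4:3,r5:2
c3: issue MUL r0<-Mul1 | r0:Mul1,r1:6,r2:Add2,r3:3,r4:3,r5:2
c4: CDB Add1=6; issue SUB r3<-Add1 | r0:Mul1,r1:6,r2:Add2,r3:Add1,r4:3,r5:2
c5: CDB Add2=9; issue MUL r2<-Mul2 | r0:Mul1,r1:6,r2:Mul2,r3:Add1,r4:3,r5:2
c6: issue ADD r3<-Add2 | r0:Mul1,r1:6,r2:Mul2,r3:Add2,r4:3,r5:2
c7: issue ADD r4<-Add3 | r0:Mul1,r1:6,r2:Mul2,r3:Add2,r4:Add3,r5:2
c8: CDB Mul1=9; stall | r0:9,r1:6,r2:Mul2,r3:Add2,r4:Add3,r5:2
c9: stall | r0:9,r1:6,r2:Mul2,r3:Add2,r4:Add3,r5:2
c10: CDB Mul2=18; stall | r0:9,r1:6,r2:18,r3:Add2,r4:Add3,r5:2
c11: CDB Add1=3; issue ADD r5<-Add1 | r0:9,r1:6,r2:18,r3:Add2,r4:Add3,r5:Add1
c12: CDB Add2=15; issue ADD r0<-Add2 | r0:Add2,r1:6,r2:18,r3:15,r4:Add3,r5:Add1

STATUS = TAG Add3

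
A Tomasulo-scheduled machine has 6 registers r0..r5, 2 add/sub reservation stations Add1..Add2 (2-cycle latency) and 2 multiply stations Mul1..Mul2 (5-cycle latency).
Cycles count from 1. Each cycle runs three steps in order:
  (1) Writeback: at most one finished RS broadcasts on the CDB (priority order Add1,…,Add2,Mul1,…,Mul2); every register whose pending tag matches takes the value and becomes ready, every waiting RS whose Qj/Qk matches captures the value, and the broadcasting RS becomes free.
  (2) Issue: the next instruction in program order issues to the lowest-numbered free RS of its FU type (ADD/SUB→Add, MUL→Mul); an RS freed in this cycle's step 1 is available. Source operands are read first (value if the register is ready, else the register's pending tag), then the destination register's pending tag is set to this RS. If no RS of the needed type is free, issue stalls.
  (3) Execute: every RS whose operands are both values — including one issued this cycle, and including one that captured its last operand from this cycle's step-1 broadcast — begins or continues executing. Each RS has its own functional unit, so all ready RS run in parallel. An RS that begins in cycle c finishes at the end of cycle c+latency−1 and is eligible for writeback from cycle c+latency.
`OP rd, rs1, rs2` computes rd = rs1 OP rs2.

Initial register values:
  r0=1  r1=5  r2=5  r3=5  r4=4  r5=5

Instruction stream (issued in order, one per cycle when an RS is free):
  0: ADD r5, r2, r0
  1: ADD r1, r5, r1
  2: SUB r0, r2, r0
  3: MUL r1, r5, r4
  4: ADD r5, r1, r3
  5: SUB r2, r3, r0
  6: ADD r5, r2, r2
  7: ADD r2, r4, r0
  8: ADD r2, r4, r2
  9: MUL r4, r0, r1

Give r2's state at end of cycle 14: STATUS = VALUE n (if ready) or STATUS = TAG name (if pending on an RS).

STATUS = VALUE 12

c1: issue ADD r5<-Add1 | r0:1,r1:5,r2:5,r3:5,r4:4,r5:Add1
c2: issue ADD r1<-Add2 | r0:1,r1:Add2,r2:5,r3:5,r4:4,r5:Add1
c3: CDB Add1=6; issue SUB r0<-Add1 | r0:Add1,r1:Add2,r2:5,r3:5,r4:4,r5:6
c4: issue MUL r1<-Mul1 | r0:Add1,r1:Mul1,r2:5,r3:5,r4:4,r5:6
c5: CDB Add1=4; issue ADD r5<-Add1 | r0:4,r1:Mul1,r2:5,r3:5,r4:4,r5:Add1
c6: CDB Add2=11; issue SUB r2<-Add2 | r0:4,r1:Mul1,r2:Add2,r3:5,r4:4,r5:Add1
c7: stall | r0:4,r1:Mul1,r2:Add2,r3:5,r4:4,r5:Add1
c8: CDB Add2=1; issue ADD r5<-Add2 | r0:4,r1:Mul1,r2:1,r3:5,r4:4,r5:Add2
c9: CDB Mul1=24; stall | r0:4,r1:24,r2:1,r3:5,r4:4,r5:Add2
c10: CDB Add2=2; issue ADD r2<-Add2 | r0:4,r1:24,r2:Add2,r3:5,r4:4,r5:2
c11: CDB Add1=29; issue ADD r2<-Add1 | r0:4,r1:24,r2:Add1,r3:5,r4:4,r5:2
c12: CDB Add2=8; issue MUL r4<-Mul1 | r0:4,r1:24,r2:Add1,r3:5,r4:Mul1,r5:2
c13: - | r0:4,r1:24,r2:Add1,r3:5,r4:Mul1,r5:2
c14: CDB Add1=12 | r0:4,r1:24,r2:12,r3:5,r4:Mul1,r5:2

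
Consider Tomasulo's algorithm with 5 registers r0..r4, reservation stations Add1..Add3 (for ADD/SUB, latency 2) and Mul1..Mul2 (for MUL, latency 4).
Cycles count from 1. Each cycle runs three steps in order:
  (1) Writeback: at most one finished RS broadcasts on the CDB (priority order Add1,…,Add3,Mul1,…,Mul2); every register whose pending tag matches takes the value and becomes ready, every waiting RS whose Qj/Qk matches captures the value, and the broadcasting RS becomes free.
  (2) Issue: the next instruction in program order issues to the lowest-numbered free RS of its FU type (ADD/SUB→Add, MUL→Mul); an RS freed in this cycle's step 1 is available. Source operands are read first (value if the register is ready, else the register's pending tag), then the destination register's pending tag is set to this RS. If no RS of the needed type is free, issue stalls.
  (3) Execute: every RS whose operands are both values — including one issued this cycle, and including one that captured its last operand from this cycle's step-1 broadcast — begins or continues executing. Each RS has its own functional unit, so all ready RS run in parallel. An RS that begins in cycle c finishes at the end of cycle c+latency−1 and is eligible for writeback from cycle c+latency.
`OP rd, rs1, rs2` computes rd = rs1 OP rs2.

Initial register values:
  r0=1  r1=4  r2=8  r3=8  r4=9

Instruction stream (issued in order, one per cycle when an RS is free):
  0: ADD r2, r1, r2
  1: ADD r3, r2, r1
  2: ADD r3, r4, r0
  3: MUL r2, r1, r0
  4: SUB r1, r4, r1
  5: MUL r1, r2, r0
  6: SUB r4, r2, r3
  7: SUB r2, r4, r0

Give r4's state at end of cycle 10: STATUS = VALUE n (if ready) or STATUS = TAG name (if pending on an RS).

STATUS = VALUE -6

cycle 1: issue ADD r2<-Add1 // r0:1,r1:4,r2:Add1,r3:8,r4:9
cycle 2: issue ADD r3<-Add2 // r0:1,r1:4,r2:Add1,r3:Add2,r4:9
cycle 3: CDB Add1=12; issue ADD r3<-Add1 // r0:1,r1:4,r2:12,r3:Add1,r4:9
cycle 4: issue MUL r2<-Mul1 // r0:1,r1:4,r2:Mul1,r3:Add1,r4:9
cycle 5: CDB Add1=10; issue SUB r1<-Add1 // r0:1,r1:Add1,r2:Mul1,r3:10,r4:9
cycle 6: CDB Add2=16; issue MUL r1<-Mul2 // r0:1,r1:Mul2,r2:Mul1,r3:10,r4:9
cycle 7: CDB Add1=5; issue SUB r4<-Add1 // r0:1,r1:Mul2,r2:Mul1,r3:10,r4:Add1
cycle 8: CDB Mul1=4; issue SUB r2<-Add2 // r0:1,r1:Mul2,r2:Add2,r3:10,r4:Add1
cycle 9: - // r0:1,r1:Mul2,r2:Add2,r3:10,r4:Add1
cycle 10: CDB Add1=-6 // r0:1,r1:Mul2,r2:Add2,r3:10,r4:-6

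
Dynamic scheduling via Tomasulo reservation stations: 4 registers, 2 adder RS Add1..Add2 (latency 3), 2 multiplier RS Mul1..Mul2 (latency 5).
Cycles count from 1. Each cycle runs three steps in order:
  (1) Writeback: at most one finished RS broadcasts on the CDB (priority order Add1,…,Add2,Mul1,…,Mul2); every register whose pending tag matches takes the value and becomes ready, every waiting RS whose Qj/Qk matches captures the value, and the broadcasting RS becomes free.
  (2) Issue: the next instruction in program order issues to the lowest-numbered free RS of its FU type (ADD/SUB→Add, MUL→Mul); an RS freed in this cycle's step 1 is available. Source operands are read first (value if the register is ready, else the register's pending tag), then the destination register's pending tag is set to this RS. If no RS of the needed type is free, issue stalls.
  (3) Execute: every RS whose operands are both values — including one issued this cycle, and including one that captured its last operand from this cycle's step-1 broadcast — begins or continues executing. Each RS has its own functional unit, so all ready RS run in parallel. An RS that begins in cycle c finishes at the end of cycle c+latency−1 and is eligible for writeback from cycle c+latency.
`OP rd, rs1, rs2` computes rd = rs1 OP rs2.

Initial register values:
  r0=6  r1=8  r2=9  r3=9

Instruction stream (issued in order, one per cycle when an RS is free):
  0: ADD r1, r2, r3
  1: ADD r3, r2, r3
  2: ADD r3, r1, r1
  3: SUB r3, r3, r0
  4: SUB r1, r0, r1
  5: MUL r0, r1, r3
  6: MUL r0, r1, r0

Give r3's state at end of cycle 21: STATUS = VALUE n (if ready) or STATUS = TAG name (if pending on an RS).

STATUS = VALUE 30

  c1: issue ADD r1<-Add1  regs: r0:6,r1:Add1,r2:9,r3:9
  c2: issue ADD r3<-Add2  regs: r0:6,r1:Add1,r2:9,r3:Add2
  c3: stall  regs: r0:6,r1:Add1,r2:9,r3:Add2
  c4: CDB Add1=18; issue ADD r3<-Add1  regs: r0:6,r1:18,r2:9,r3:Add1
  c5: CDB Add2=18; issue SUB r3<-Add2  regs: r0:6,r1:18,r2:9,r3:Add2
  c6: stall  regs: r0:6,r1:18,r2:9,r3:Add2
  c7: CDB Add1=36; issue SUB r1<-Add1  regs: r0:6,r1:Add1,r2:9,r3:Add2
  c8: issue MUL r0<-Mul1  regs: r0:Mul1,r1:Add1,r2:9,r3:Add2
  c9: issue MUL r0<-Mul2  regs: r0:Mul2,r1:Add1,r2:9,r3:Add2
  c10: CDB Add1=-12  regs: r0:Mul2,r1:-12,r2:9,r3:Add2
  c11: CDB Add2=30  regs: r0:Mul2,r1:-12,r2:9,r3:30
  c12: -  regs: r0:Mul2,r1:-12,r2:9,r3:30
  c13: -  regs: r0:Mul2,r1:-12,r2:9,r3:30
  c14: -  regs: r0:Mul2,r1:-12,r2:9,r3:30
  c15: -  regs: r0:Mul2,r1:-12,r2:9,r3:30
  c16: CDB Mul1=-360  regs: r0:Mul2,r1:-12,r2:9,r3:30
  c17: -  regs: r0:Mul2,r1:-12,r2:9,r3:30
  c18: -  regs: r0:Mul2,r1:-12,r2:9,r3:30
  c19: -  regs: r0:Mul2,r1:-12,r2:9,r3:30
  c20: -  regs: r0:Mul2,r1:-12,r2:9,r3:30
  c21: CDB Mul2=4320  regs: r0:4320,r1:-12,r2:9,r3:30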